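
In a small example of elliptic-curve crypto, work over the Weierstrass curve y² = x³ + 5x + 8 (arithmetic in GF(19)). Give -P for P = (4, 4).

-(4, 4) = (4, -4 mod 19) = (4, 15).

(4, 15)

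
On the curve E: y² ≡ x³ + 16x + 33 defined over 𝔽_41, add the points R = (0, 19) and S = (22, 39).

(0, 19) + (22, 39). λ = (39 - 19)/(22 - 0) ≡ 20/22 mod 41. 22⁻¹ ≡ 28 (mod 41), so λ ≡ 27.
  x = λ² - 0 - 22 = 729 - 22 ≡ 10; y = λ·(0 - 10) - 19 ≡ 39. → (10, 39)

(10, 39)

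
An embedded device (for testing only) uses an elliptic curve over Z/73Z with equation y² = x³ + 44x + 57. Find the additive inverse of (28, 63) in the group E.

-(28, 63) = (28, -63 mod 73) = (28, 10).

(28, 10)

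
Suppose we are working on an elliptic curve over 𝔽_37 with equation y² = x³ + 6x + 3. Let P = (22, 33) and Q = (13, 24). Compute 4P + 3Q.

(3, 14)

First 4P:
Double-and-add on 4 = (100)₂. Start with P = (22, 33) for the leading 1-bit.
double: tangent at (22, 33): λ = (3·22² + 6)/(2·33) ≡ 15/29. 29⁻¹ ≡ 23 (mod 37), so λ ≡ 15·23 ≡ 12.
  x = λ² - 22 - 22 = 144 - 44 ≡ 26; y = λ·(22 - 26) - 33 ≡ 30. → (26, 30)
double: tangent at (26, 30): λ = (3·26² + 6)/(2·30) ≡ 36/23. 23⁻¹ ≡ 29 (mod 37), so λ ≡ 36·29 ≡ 8.
  x = λ² - 26 - 26 = 64 - 52 ≡ 12; y = λ·(26 - 12) - 30 ≡ 8. → (12, 8)
4P = (12, 8).
Next 3Q:
Repeated addition: build up to 3Q.
2Q: tangent at (13, 24): λ = (3·13² + 6)/(2·24) ≡ 32/11. 11⁻¹ ≡ 27 (mod 37), so λ ≡ 32·27 ≡ 13.
  x = λ² - 13 - 13 = 169 - 26 ≡ 32; y = λ·(13 - 32) - 24 ≡ 25. → (32, 25)
3Q: (32, 25) + (13, 24). λ = (24 - 25)/(13 - 32) ≡ 36/18 mod 37. 18⁻¹ ≡ 35 (mod 37) since 18·35 = 630 ≡ 1, so λ ≡ 2.
  x = λ² - 32 - 13 = 4 - 45 ≡ 33; y = λ·(32 - 33) - 25 ≡ 10. → (33, 10)
3Q = (33, 10).
Finally 4P + 3Q:
(12, 8) + (33, 10). λ = (10 - 8)/(33 - 12) ≡ 2/21 mod 37. 21⁻¹ ≡ 30 (mod 37) since 21·30 = 630 ≡ 1, so λ ≡ 23.
  x = λ² - 12 - 33 = 529 - 45 ≡ 3; y = λ·(12 - 3) - 8 ≡ 14. → (3, 14)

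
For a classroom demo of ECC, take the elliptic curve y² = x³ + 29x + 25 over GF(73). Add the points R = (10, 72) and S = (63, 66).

(49, 55)

(10, 72) + (63, 66). λ = (66 - 72)/(63 - 10) ≡ 67/53 mod 73. 53⁻¹ ≡ 62 (mod 73) since 53·62 = 3286 ≡ 1, so λ ≡ 66.
  x = λ² - 10 - 63 = 4356 - 73 ≡ 49; y = λ·(10 - 49) - 72 ≡ 55. → (49, 55)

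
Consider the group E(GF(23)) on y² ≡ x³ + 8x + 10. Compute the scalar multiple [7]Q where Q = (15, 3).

Double-and-add on 7 = (111)₂. Start with Q = (15, 3) for the leading 1-bit.
double: tangent at (15, 3): λ = (3·15² + 8)/(2·3) ≡ 16/6. 6⁻¹ ≡ 4 (mod 23), so λ ≡ 16·4 ≡ 18.
  x = λ² - 15 - 15 = 324 - 30 ≡ 18; y = λ·(15 - 18) - 3 ≡ 12. → (18, 12)
add Q: (18, 12) + (15, 3). λ = (3 - 12)/(15 - 18) ≡ 14/20 mod 23. 20⁻¹ ≡ 15 (mod 23) since 20·15 = 300 ≡ 1, so λ ≡ 3.
  x = λ² - 18 - 15 = 9 - 33 ≡ 22; y = λ·(18 - 22) - 12 ≡ 22. → (22, 22)
double: tangent at (22, 22): λ = (3·22² + 8)/(2·22) ≡ 11/21. 21⁻¹ ≡ 11 (mod 23), so λ ≡ 11·11 ≡ 6.
  x = λ² - 22 - 22 = 36 - 44 ≡ 15; y = λ·(22 - 15) - 22 ≡ 20. → (15, 20)
add Q: (15, 20) + (15, 3): same x and y₁ ≡ -y₂, so the sum is ∞.

O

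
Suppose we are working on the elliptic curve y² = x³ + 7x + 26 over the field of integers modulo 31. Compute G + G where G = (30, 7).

tangent at (30, 7): λ = (3·30² + 7)/(2·7) ≡ 10/14. 14⁻¹ ≡ 20 (mod 31) since 14·20 = 280 ≡ 1, so λ ≡ 10·20 ≡ 14.
  x = λ² - 30 - 30 = 196 - 60 ≡ 12; y = λ·(30 - 12) - 7 ≡ 28. → (12, 28)

(12, 28)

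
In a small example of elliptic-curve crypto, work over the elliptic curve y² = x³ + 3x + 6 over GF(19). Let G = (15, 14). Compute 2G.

(0, 14)

tangent at (15, 14): λ = (3·15² + 3)/(2·14) ≡ 13/9. 9⁻¹ ≡ 17 (mod 19), so λ ≡ 13·17 ≡ 12.
  x = λ² - 15 - 15 = 144 - 30 ≡ 0; y = λ·(15 - 0) - 14 ≡ 14. → (0, 14)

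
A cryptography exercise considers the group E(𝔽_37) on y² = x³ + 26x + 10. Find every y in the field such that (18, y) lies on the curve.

none

x³ + 26x + 10 = 6310 ≡ 20 (mod 37).
20 is a non-residue mod 37; no y exists.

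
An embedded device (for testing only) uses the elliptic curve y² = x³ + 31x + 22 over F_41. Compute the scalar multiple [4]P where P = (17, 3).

Repeated addition: build up to 4P.
2P: tangent at (17, 3): λ = (3·17² + 31)/(2·3) ≡ 37/6. 6⁻¹ ≡ 7 (mod 41) since 6·7 = 42 ≡ 1, so λ ≡ 37·7 ≡ 13.
  x = λ² - 17 - 17 = 169 - 34 ≡ 12; y = λ·(17 - 12) - 3 ≡ 21. → (12, 21)
3P: (12, 21) + (17, 3). λ = (3 - 21)/(17 - 12) ≡ 23/5 mod 41. 5⁻¹ ≡ 33 (mod 41), so λ ≡ 21.
  x = λ² - 12 - 17 = 441 - 29 ≡ 2; y = λ·(12 - 2) - 21 ≡ 25. → (2, 25)
4P: (2, 25) + (17, 3). λ = (3 - 25)/(17 - 2) ≡ 19/15 mod 41. 15⁻¹ ≡ 11 (mod 41), so λ ≡ 4.
  x = λ² - 2 - 17 = 16 - 19 ≡ 38; y = λ·(2 - 38) - 25 ≡ 36. → (38, 36)

(38, 36)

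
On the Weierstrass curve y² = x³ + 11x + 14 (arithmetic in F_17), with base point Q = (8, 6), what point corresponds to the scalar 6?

(15, 1)

Double-and-add on 6 = (110)₂. Start with Q = (8, 6) for the leading 1-bit.
double: tangent at (8, 6): λ = (3·8² + 11)/(2·6) ≡ 16/12. 12⁻¹ ≡ 10 (mod 17) since 12·10 = 120 ≡ 1, so λ ≡ 16·10 ≡ 7.
  x = λ² - 8 - 8 = 49 - 16 ≡ 16; y = λ·(8 - 16) - 6 ≡ 6. → (16, 6)
add Q: (16, 6) + (8, 6). λ = (6 - 6)/(8 - 16) ≡ 0/9 mod 17. 9⁻¹ ≡ 2 (mod 17), so λ ≡ 0.
  x = λ² - 16 - 8 = 0 - 24 ≡ 10; y = λ·(16 - 10) - 6 ≡ 11. → (10, 11)
double: tangent at (10, 11): λ = (3·10² + 11)/(2·11) ≡ 5/5. 5⁻¹ ≡ 7 (mod 17), so λ ≡ 5·7 ≡ 1.
  x = λ² - 10 - 10 = 1 - 20 ≡ 15; y = λ·(10 - 15) - 11 ≡ 1. → (15, 1)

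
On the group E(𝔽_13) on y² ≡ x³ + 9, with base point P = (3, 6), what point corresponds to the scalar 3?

Repeated addition: build up to 3P.
2P: tangent at (3, 6): λ = (3·3² + 0)/(2·6) ≡ 1/12. 12⁻¹ ≡ 12 (mod 13), so λ ≡ 1·12 ≡ 12.
  x = λ² - 3 - 3 = 144 - 6 ≡ 8; y = λ·(3 - 8) - 6 ≡ 12. → (8, 12)
3P: (8, 12) + (3, 6). λ = (6 - 12)/(3 - 8) ≡ 7/8 mod 13. 8⁻¹ ≡ 5 (mod 13) since 8·5 = 40 ≡ 1, so λ ≡ 9.
  x = λ² - 8 - 3 = 81 - 11 ≡ 5; y = λ·(8 - 5) - 12 ≡ 2. → (5, 2)

(5, 2)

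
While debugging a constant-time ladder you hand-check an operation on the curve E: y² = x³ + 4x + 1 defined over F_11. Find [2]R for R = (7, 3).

tangent at (7, 3): λ = (3·7² + 4)/(2·3) ≡ 8/6. 6⁻¹ ≡ 2 (mod 11), so λ ≡ 8·2 ≡ 5.
  x = λ² - 7 - 7 = 25 - 14 ≡ 0; y = λ·(7 - 0) - 3 ≡ 10. → (0, 10)

(0, 10)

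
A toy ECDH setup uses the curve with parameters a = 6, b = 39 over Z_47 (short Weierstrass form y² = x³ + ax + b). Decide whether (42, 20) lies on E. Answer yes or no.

y² = 20² ≡ 24; x³ + 6x + 39 = 74379 ≡ 25 (mod 47). 24 ≠ 25.

no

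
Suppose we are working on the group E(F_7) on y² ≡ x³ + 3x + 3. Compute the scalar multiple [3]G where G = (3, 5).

Repeated addition: build up to 3G.
2G: tangent at (3, 5): λ = (3·3² + 3)/(2·5) ≡ 2/3. 3⁻¹ ≡ 5 (mod 7), so λ ≡ 2·5 ≡ 3.
  x = λ² - 3 - 3 = 9 - 6 ≡ 3; y = λ·(3 - 3) - 5 ≡ 2. → (3, 2)
3G: (3, 2) + (3, 5): same x and y₁ ≡ -y₂, so the sum is ∞.

O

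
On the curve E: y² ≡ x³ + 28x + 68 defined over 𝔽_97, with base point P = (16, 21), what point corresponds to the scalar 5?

(16, 21)

Repeated addition: build up to 5P.
2P: tangent at (16, 21): λ = (3·16² + 28)/(2·21) ≡ 20/42. 42⁻¹ ≡ 67 (mod 97), so λ ≡ 20·67 ≡ 79.
  x = λ² - 16 - 16 = 6241 - 32 ≡ 1; y = λ·(16 - 1) - 21 ≡ 0. → (1, 0)
3P: (1, 0) + (16, 21). λ = (21 - 0)/(16 - 1) ≡ 21/15 mod 97. 15⁻¹ ≡ 13 (mod 97), so λ ≡ 79.
  x = λ² - 1 - 16 = 6241 - 17 ≡ 16; y = λ·(1 - 16) - 0 ≡ 76. → (16, 76)
4P: (16, 76) + (16, 21): same x and y₁ ≡ -y₂, so the sum is O.
5P: O + (16, 21) = (16, 21) (identity).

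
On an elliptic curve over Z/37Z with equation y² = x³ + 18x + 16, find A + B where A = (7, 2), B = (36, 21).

(6, 28)

(7, 2) + (36, 21). λ = (21 - 2)/(36 - 7) ≡ 19/29 mod 37. 29⁻¹ ≡ 23 (mod 37), so λ ≡ 30.
  x = λ² - 7 - 36 = 900 - 43 ≡ 6; y = λ·(7 - 6) - 2 ≡ 28. → (6, 28)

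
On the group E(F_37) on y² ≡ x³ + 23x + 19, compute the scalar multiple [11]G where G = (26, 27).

(4, 29)

Repeated addition: build up to 11G.
2G: tangent at (26, 27): λ = (3·26² + 23)/(2·27) ≡ 16/17. 17⁻¹ ≡ 24 (mod 37) since 17·24 = 408 ≡ 1, so λ ≡ 16·24 ≡ 14.
  x = λ² - 26 - 26 = 196 - 52 ≡ 33; y = λ·(26 - 33) - 27 ≡ 23. → (33, 23)
3G: (33, 23) + (26, 27). λ = (27 - 23)/(26 - 33) ≡ 4/30 mod 37. 30⁻¹ ≡ 21 (mod 37), so λ ≡ 10.
  x = λ² - 33 - 26 = 100 - 59 ≡ 4; y = λ·(33 - 4) - 23 ≡ 8. → (4, 8)
4G: (4, 8) + (26, 27). λ = (27 - 8)/(26 - 4) ≡ 19/22 mod 37. 22⁻¹ ≡ 32 (mod 37), so λ ≡ 16.
  x = λ² - 4 - 26 = 256 - 30 ≡ 4; y = λ·(4 - 4) - 8 ≡ 29. → (4, 29)
5G: (4, 29) + (26, 27). λ = (27 - 29)/(26 - 4) ≡ 35/22 mod 37. 22⁻¹ ≡ 32 (mod 37) since 22·32 = 704 ≡ 1, so λ ≡ 10.
  x = λ² - 4 - 26 = 100 - 30 ≡ 33; y = λ·(4 - 33) - 29 ≡ 14. → (33, 14)
6G: (33, 14) + (26, 27). λ = (27 - 14)/(26 - 33) ≡ 13/30 mod 37. 30⁻¹ ≡ 21 (mod 37), so λ ≡ 14.
  x = λ² - 33 - 26 = 196 - 59 ≡ 26; y = λ·(33 - 26) - 14 ≡ 10. → (26, 10)
7G: (26, 10) + (26, 27): same x and y₁ ≡ -y₂, so the sum is the point at infinity.
8G: the point at infinity + (26, 27) = (26, 27) (identity).
9G: tangent at (26, 27): λ = (3·26² + 23)/(2·27) ≡ 16/17. 17⁻¹ ≡ 24 (mod 37), so λ ≡ 16·24 ≡ 14.
  x = λ² - 26 - 26 = 196 - 52 ≡ 33; y = λ·(26 - 33) - 27 ≡ 23. → (33, 23)
10G: (33, 23) + (26, 27). λ = (27 - 23)/(26 - 33) ≡ 4/30 mod 37. 30⁻¹ ≡ 21 (mod 37), so λ ≡ 10.
  x = λ² - 33 - 26 = 100 - 59 ≡ 4; y = λ·(33 - 4) - 23 ≡ 8. → (4, 8)
11G: (4, 8) + (26, 27). λ = (27 - 8)/(26 - 4) ≡ 19/22 mod 37. 22⁻¹ ≡ 32 (mod 37) since 22·32 = 704 ≡ 1, so λ ≡ 16.
  x = λ² - 4 - 26 = 256 - 30 ≡ 4; y = λ·(4 - 4) - 8 ≡ 29. → (4, 29)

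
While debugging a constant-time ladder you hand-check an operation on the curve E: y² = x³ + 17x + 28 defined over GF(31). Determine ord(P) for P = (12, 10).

10

2P: tangent at (12, 10): λ = (3·12² + 17)/(2·10) ≡ 15/20. 20⁻¹ ≡ 14 (mod 31), so λ ≡ 15·14 ≡ 24.
  x = λ² - 12 - 12 = 576 - 24 ≡ 25; y = λ·(12 - 25) - 10 ≡ 19. → (25, 19)
3P: (25, 19) + (12, 10). λ = (10 - 19)/(12 - 25) ≡ 22/18 mod 31. 18⁻¹ ≡ 19 (mod 31), so λ ≡ 15.
  x = λ² - 25 - 12 = 225 - 37 ≡ 2; y = λ·(25 - 2) - 19 ≡ 16. → (2, 16)
4P: (2, 16) + (12, 10). λ = (10 - 16)/(12 - 2) ≡ 25/10 mod 31. 10⁻¹ ≡ 28 (mod 31) since 10·28 = 280 ≡ 1, so λ ≡ 18.
  x = λ² - 2 - 12 = 324 - 14 ≡ 0; y = λ·(2 - 0) - 16 ≡ 20. → (0, 20)
5P: (0, 20) + (12, 10). λ = (10 - 20)/(12 - 0) ≡ 21/12 mod 31. 12⁻¹ ≡ 13 (mod 31), so λ ≡ 25.
  x = λ² - 0 - 12 = 625 - 12 ≡ 24; y = λ·(0 - 24) - 20 ≡ 0. → (24, 0)
6P: (24, 0) + (12, 10). λ = (10 - 0)/(12 - 24) ≡ 10/19 mod 31. 19⁻¹ ≡ 18 (mod 31), so λ ≡ 25.
  x = λ² - 24 - 12 = 625 - 36 ≡ 0; y = λ·(24 - 0) - 0 ≡ 11. → (0, 11)
7P: (0, 11) + (12, 10). λ = (10 - 11)/(12 - 0) ≡ 30/12 mod 31. 12⁻¹ ≡ 13 (mod 31), so λ ≡ 18.
  x = λ² - 0 - 12 = 324 - 12 ≡ 2; y = λ·(0 - 2) - 11 ≡ 15. → (2, 15)
8P: (2, 15) + (12, 10). λ = (10 - 15)/(12 - 2) ≡ 26/10 mod 31. 10⁻¹ ≡ 28 (mod 31), so λ ≡ 15.
  x = λ² - 2 - 12 = 225 - 14 ≡ 25; y = λ·(2 - 25) - 15 ≡ 12. → (25, 12)
9P: (25, 12) + (12, 10). λ = (10 - 12)/(12 - 25) ≡ 29/18 mod 31. 18⁻¹ ≡ 19 (mod 31) since 18·19 = 342 ≡ 1, so λ ≡ 24.
  x = λ² - 25 - 12 = 576 - 37 ≡ 12; y = λ·(25 - 12) - 12 ≡ 21. → (12, 21)
10P: (12, 21) + (12, 10): same x and y₁ ≡ -y₂, so the sum is 𝒪.
10P = 𝒪, so the order is 10.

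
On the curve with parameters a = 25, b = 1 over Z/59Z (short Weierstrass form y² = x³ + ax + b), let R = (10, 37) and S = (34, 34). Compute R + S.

(10, 37) + (34, 34). λ = (34 - 37)/(34 - 10) ≡ 56/24 mod 59. 24⁻¹ ≡ 32 (mod 59) since 24·32 = 768 ≡ 1, so λ ≡ 22.
  x = λ² - 10 - 34 = 484 - 44 ≡ 27; y = λ·(10 - 27) - 37 ≡ 2. → (27, 2)

(27, 2)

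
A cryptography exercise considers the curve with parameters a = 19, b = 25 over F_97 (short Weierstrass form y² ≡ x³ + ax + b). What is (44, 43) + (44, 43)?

(7, 4)

tangent at (44, 43): λ = (3·44² + 19)/(2·43) ≡ 7/86. 86⁻¹ ≡ 44 (mod 97) since 86·44 = 3784 ≡ 1, so λ ≡ 7·44 ≡ 17.
  x = λ² - 44 - 44 = 289 - 88 ≡ 7; y = λ·(44 - 7) - 43 ≡ 4. → (7, 4)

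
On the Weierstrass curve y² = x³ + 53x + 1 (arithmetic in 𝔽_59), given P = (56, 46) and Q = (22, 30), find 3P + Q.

(16, 44)

First 3P:
Repeated addition: build up to 3P.
2P: tangent at (56, 46): λ = (3·56² + 53)/(2·46) ≡ 21/33. 33⁻¹ ≡ 34 (mod 59) since 33·34 = 1122 ≡ 1, so λ ≡ 21·34 ≡ 6.
  x = λ² - 56 - 56 = 36 - 112 ≡ 42; y = λ·(56 - 42) - 46 ≡ 38. → (42, 38)
3P: (42, 38) + (56, 46). λ = (46 - 38)/(56 - 42) ≡ 8/14 mod 59. 14⁻¹ ≡ 38 (mod 59), so λ ≡ 9.
  x = λ² - 42 - 56 = 81 - 98 ≡ 42; y = λ·(42 - 42) - 38 ≡ 21. → (42, 21)
3P = (42, 21).
Finally 3P + Q:
(42, 21) + (22, 30). λ = (30 - 21)/(22 - 42) ≡ 9/39 mod 59. 39⁻¹ ≡ 56 (mod 59), so λ ≡ 32.
  x = λ² - 42 - 22 = 1024 - 64 ≡ 16; y = λ·(42 - 16) - 21 ≡ 44. → (16, 44)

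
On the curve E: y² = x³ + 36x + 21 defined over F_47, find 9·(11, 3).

(40, 32)

Write P = (11, 3).
Double-and-add on 9 = (1001)₂. Start with P = (11, 3) for the leading 1-bit.
double: tangent at (11, 3): λ = (3·11² + 36)/(2·3) ≡ 23/6. 6⁻¹ ≡ 8 (mod 47), so λ ≡ 23·8 ≡ 43.
  x = λ² - 11 - 11 = 1849 - 22 ≡ 41; y = λ·(11 - 41) - 3 ≡ 23. → (41, 23)
double: tangent at (41, 23): λ = (3·41² + 36)/(2·23) ≡ 3/46. 46⁻¹ ≡ 46 (mod 47) since 46·46 = 2116 ≡ 1, so λ ≡ 3·46 ≡ 44.
  x = λ² - 41 - 41 = 1936 - 82 ≡ 21; y = λ·(41 - 21) - 23 ≡ 11. → (21, 11)
double: tangent at (21, 11): λ = (3·21² + 36)/(2·11) ≡ 43/22. 22⁻¹ ≡ 15 (mod 47) since 22·15 = 330 ≡ 1, so λ ≡ 43·15 ≡ 34.
  x = λ² - 21 - 21 = 1156 - 42 ≡ 33; y = λ·(21 - 33) - 11 ≡ 4. → (33, 4)
add P: (33, 4) + (11, 3). λ = (3 - 4)/(11 - 33) ≡ 46/25 mod 47. 25⁻¹ ≡ 32 (mod 47) since 25·32 = 800 ≡ 1, so λ ≡ 15.
  x = λ² - 33 - 11 = 225 - 44 ≡ 40; y = λ·(33 - 40) - 4 ≡ 32. → (40, 32)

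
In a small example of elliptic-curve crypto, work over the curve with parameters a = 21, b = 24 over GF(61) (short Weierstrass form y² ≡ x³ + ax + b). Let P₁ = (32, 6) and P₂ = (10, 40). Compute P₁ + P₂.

(32, 6) + (10, 40). λ = (40 - 6)/(10 - 32) ≡ 34/39 mod 61. 39⁻¹ ≡ 36 (mod 61), so λ ≡ 4.
  x = λ² - 32 - 10 = 16 - 42 ≡ 35; y = λ·(32 - 35) - 6 ≡ 43. → (35, 43)

(35, 43)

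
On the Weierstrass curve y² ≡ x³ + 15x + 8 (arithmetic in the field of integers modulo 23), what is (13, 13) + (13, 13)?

(5, 22)

tangent at (13, 13): λ = (3·13² + 15)/(2·13) ≡ 16/3. 3⁻¹ ≡ 8 (mod 23) since 3·8 = 24 ≡ 1, so λ ≡ 16·8 ≡ 13.
  x = λ² - 13 - 13 = 169 - 26 ≡ 5; y = λ·(13 - 5) - 13 ≡ 22. → (5, 22)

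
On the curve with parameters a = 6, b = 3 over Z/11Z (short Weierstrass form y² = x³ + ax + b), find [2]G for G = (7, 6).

(9, 7)

tangent at (7, 6): λ = (3·7² + 6)/(2·6) ≡ 10/1. 1⁻¹ ≡ 1 (mod 11), so λ ≡ 10·1 ≡ 10.
  x = λ² - 7 - 7 = 100 - 14 ≡ 9; y = λ·(7 - 9) - 6 ≡ 7. → (9, 7)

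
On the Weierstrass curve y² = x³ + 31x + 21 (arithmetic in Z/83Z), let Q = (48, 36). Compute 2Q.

tangent at (48, 36): λ = (3·48² + 31)/(2·36) ≡ 54/72. 72⁻¹ ≡ 15 (mod 83), so λ ≡ 54·15 ≡ 63.
  x = λ² - 48 - 48 = 3969 - 96 ≡ 55; y = λ·(48 - 55) - 36 ≡ 21. → (55, 21)

(55, 21)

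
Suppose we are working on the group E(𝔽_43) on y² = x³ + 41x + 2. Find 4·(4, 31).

Write Q = (4, 31).
Double-and-add on 4 = (100)₂. Start with Q = (4, 31) for the leading 1-bit.
double: tangent at (4, 31): λ = (3·4² + 41)/(2·31) ≡ 3/19. 19⁻¹ ≡ 34 (mod 43), so λ ≡ 3·34 ≡ 16.
  x = λ² - 4 - 4 = 256 - 8 ≡ 33; y = λ·(4 - 33) - 31 ≡ 21. → (33, 21)
double: tangent at (33, 21): λ = (3·33² + 41)/(2·21) ≡ 40/42. 42⁻¹ ≡ 42 (mod 43) since 42·42 = 1764 ≡ 1, so λ ≡ 40·42 ≡ 3.
  x = λ² - 33 - 33 = 9 - 66 ≡ 29; y = λ·(33 - 29) - 21 ≡ 34. → (29, 34)

(29, 34)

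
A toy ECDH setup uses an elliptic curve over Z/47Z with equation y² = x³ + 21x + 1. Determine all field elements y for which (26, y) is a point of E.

x³ + 21x + 1 = 18123 ≡ 28 (mod 47).
Square roots of 28 mod 47: 13 and 34 (since 13² = 169 ≡ 28).

13, 34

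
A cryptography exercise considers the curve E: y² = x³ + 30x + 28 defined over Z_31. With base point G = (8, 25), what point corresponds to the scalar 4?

Repeated addition: build up to 4G.
2G: tangent at (8, 25): λ = (3·8² + 30)/(2·25) ≡ 5/19. 19⁻¹ ≡ 18 (mod 31), so λ ≡ 5·18 ≡ 28.
  x = λ² - 8 - 8 = 784 - 16 ≡ 24; y = λ·(8 - 24) - 25 ≡ 23. → (24, 23)
3G: (24, 23) + (8, 25). λ = (25 - 23)/(8 - 24) ≡ 2/15 mod 31. 15⁻¹ ≡ 29 (mod 31), so λ ≡ 27.
  x = λ² - 24 - 8 = 729 - 32 ≡ 15; y = λ·(24 - 15) - 23 ≡ 3. → (15, 3)
4G: (15, 3) + (8, 25). λ = (25 - 3)/(8 - 15) ≡ 22/24 mod 31. 24⁻¹ ≡ 22 (mod 31), so λ ≡ 19.
  x = λ² - 15 - 8 = 361 - 23 ≡ 28; y = λ·(15 - 28) - 3 ≡ 29. → (28, 29)

(28, 29)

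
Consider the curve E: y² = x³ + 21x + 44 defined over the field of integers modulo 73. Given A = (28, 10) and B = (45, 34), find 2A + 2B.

O

First 2A:
Repeated addition: build up to 2A.
2A: tangent at (28, 10): λ = (3·28² + 21)/(2·10) ≡ 37/20. 20⁻¹ ≡ 11 (mod 73), so λ ≡ 37·11 ≡ 42.
  x = λ² - 28 - 28 = 1764 - 56 ≡ 29; y = λ·(28 - 29) - 10 ≡ 21. → (29, 21)
2A = (29, 21).
Next 2B:
Repeated addition: build up to 2B.
2B: tangent at (45, 34): λ = (3·45² + 21)/(2·34) ≡ 37/68. 68⁻¹ ≡ 29 (mod 73) since 68·29 = 1972 ≡ 1, so λ ≡ 37·29 ≡ 51.
  x = λ² - 45 - 45 = 2601 - 90 ≡ 29; y = λ·(45 - 29) - 34 ≡ 52. → (29, 52)
2B = (29, 52).
Finally 2A + 2B:
(29, 21) + (29, 52): same x and y₁ ≡ -y₂, so the sum is ∞.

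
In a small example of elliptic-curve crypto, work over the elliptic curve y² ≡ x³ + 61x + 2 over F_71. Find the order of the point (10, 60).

2P: tangent at (10, 60): λ = (3·10² + 61)/(2·60) ≡ 6/49. 49⁻¹ ≡ 29 (mod 71), so λ ≡ 6·29 ≡ 32.
  x = λ² - 10 - 10 = 1024 - 20 ≡ 10; y = λ·(10 - 10) - 60 ≡ 11. → (10, 11)
3P: (10, 11) + (10, 60): same x and y₁ ≡ -y₂, so the sum is the point at infinity.
3P = the point at infinity, so the order is 3.

3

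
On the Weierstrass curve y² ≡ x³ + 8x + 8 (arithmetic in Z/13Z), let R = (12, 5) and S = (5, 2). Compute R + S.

(12, 5) + (5, 2). λ = (2 - 5)/(5 - 12) ≡ 10/6 mod 13. 6⁻¹ ≡ 11 (mod 13) since 6·11 = 66 ≡ 1, so λ ≡ 6.
  x = λ² - 12 - 5 = 36 - 17 ≡ 6; y = λ·(12 - 6) - 5 ≡ 5. → (6, 5)

(6, 5)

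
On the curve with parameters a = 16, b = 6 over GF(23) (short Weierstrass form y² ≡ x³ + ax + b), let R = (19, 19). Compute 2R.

tangent at (19, 19): λ = (3·19² + 16)/(2·19) ≡ 18/15. 15⁻¹ ≡ 20 (mod 23) since 15·20 = 300 ≡ 1, so λ ≡ 18·20 ≡ 15.
  x = λ² - 19 - 19 = 225 - 38 ≡ 3; y = λ·(19 - 3) - 19 ≡ 14. → (3, 14)

(3, 14)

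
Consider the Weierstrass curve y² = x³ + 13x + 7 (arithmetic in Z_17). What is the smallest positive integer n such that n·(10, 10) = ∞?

2P: tangent at (10, 10): λ = (3·10² + 13)/(2·10) ≡ 7/3. 3⁻¹ ≡ 6 (mod 17), so λ ≡ 7·6 ≡ 8.
  x = λ² - 10 - 10 = 64 - 20 ≡ 10; y = λ·(10 - 10) - 10 ≡ 7. → (10, 7)
3P: (10, 7) + (10, 10): same x and y₁ ≡ -y₂, so the sum is ∞.
3P = ∞, so the order is 3.

3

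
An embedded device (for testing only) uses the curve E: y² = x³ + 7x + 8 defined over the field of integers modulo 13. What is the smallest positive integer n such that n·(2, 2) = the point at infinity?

2P: tangent at (2, 2): λ = (3·2² + 7)/(2·2) ≡ 6/4. 4⁻¹ ≡ 10 (mod 13) since 4·10 = 40 ≡ 1, so λ ≡ 6·10 ≡ 8.
  x = λ² - 2 - 2 = 64 - 4 ≡ 8; y = λ·(2 - 8) - 2 ≡ 2. → (8, 2)
3P: (8, 2) + (2, 2). λ = (2 - 2)/(2 - 8) ≡ 0/7 mod 13. 7⁻¹ ≡ 2 (mod 13), so λ ≡ 0.
  x = λ² - 8 - 2 = 0 - 10 ≡ 3; y = λ·(8 - 3) - 2 ≡ 11. → (3, 11)
4P: (3, 11) + (2, 2). λ = (2 - 11)/(2 - 3) ≡ 4/12 mod 13. 12⁻¹ ≡ 12 (mod 13) since 12·12 = 144 ≡ 1, so λ ≡ 9.
  x = λ² - 3 - 2 = 81 - 5 ≡ 11; y = λ·(3 - 11) - 11 ≡ 8. → (11, 8)
5P: (11, 8) + (2, 2). λ = (2 - 8)/(2 - 11) ≡ 7/4 mod 13. 4⁻¹ ≡ 10 (mod 13) since 4·10 = 40 ≡ 1, so λ ≡ 5.
  x = λ² - 11 - 2 = 25 - 13 ≡ 12; y = λ·(11 - 12) - 8 ≡ 0. → (12, 0)
6P: (12, 0) + (2, 2). λ = (2 - 0)/(2 - 12) ≡ 2/3 mod 13. 3⁻¹ ≡ 9 (mod 13) since 3·9 = 27 ≡ 1, so λ ≡ 5.
  x = λ² - 12 - 2 = 25 - 14 ≡ 11; y = λ·(12 - 11) - 0 ≡ 5. → (11, 5)
7P: (11, 5) + (2, 2). λ = (2 - 5)/(2 - 11) ≡ 10/4 mod 13. 4⁻¹ ≡ 10 (mod 13) since 4·10 = 40 ≡ 1, so λ ≡ 9.
  x = λ² - 11 - 2 = 81 - 13 ≡ 3; y = λ·(11 - 3) - 5 ≡ 2. → (3, 2)
8P: (3, 2) + (2, 2). λ = (2 - 2)/(2 - 3) ≡ 0/12 mod 13. 12⁻¹ ≡ 12 (mod 13) since 12·12 = 144 ≡ 1, so λ ≡ 0.
  x = λ² - 3 - 2 = 0 - 5 ≡ 8; y = λ·(3 - 8) - 2 ≡ 11. → (8, 11)
9P: (8, 11) + (2, 2). λ = (2 - 11)/(2 - 8) ≡ 4/7 mod 13. 7⁻¹ ≡ 2 (mod 13) since 7·2 = 14 ≡ 1, so λ ≡ 8.
  x = λ² - 8 - 2 = 64 - 10 ≡ 2; y = λ·(8 - 2) - 11 ≡ 11. → (2, 11)
10P: (2, 11) + (2, 2): same x and y₁ ≡ -y₂, so the sum is the point at infinity.
10P = the point at infinity, so the order is 10.

10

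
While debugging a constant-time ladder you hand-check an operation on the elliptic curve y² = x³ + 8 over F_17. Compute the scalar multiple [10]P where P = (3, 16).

Double-and-add on 10 = (1010)₂. Start with P = (3, 16) for the leading 1-bit.
double: tangent at (3, 16): λ = (3·3² + 0)/(2·16) ≡ 10/15. 15⁻¹ ≡ 8 (mod 17), so λ ≡ 10·8 ≡ 12.
  x = λ² - 3 - 3 = 144 - 6 ≡ 2; y = λ·(3 - 2) - 16 ≡ 13. → (2, 13)
double: tangent at (2, 13): λ = (3·2² + 0)/(2·13) ≡ 12/9. 9⁻¹ ≡ 2 (mod 17), so λ ≡ 12·2 ≡ 7.
  x = λ² - 2 - 2 = 49 - 4 ≡ 11; y = λ·(2 - 11) - 13 ≡ 9. → (11, 9)
add P: (11, 9) + (3, 16). λ = (16 - 9)/(3 - 11) ≡ 7/9 mod 17. 9⁻¹ ≡ 2 (mod 17), so λ ≡ 14.
  x = λ² - 11 - 3 = 196 - 14 ≡ 12; y = λ·(11 - 12) - 9 ≡ 11. → (12, 11)
double: tangent at (12, 11): λ = (3·12² + 0)/(2·11) ≡ 7/5. 5⁻¹ ≡ 7 (mod 17), so λ ≡ 7·7 ≡ 15.
  x = λ² - 12 - 12 = 225 - 24 ≡ 14; y = λ·(12 - 14) - 11 ≡ 10. → (14, 10)

(14, 10)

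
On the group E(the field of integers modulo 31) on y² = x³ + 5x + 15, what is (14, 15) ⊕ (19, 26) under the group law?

(14, 16)

(14, 15) + (19, 26). λ = (26 - 15)/(19 - 14) ≡ 11/5 mod 31. 5⁻¹ ≡ 25 (mod 31), so λ ≡ 27.
  x = λ² - 14 - 19 = 729 - 33 ≡ 14; y = λ·(14 - 14) - 15 ≡ 16. → (14, 16)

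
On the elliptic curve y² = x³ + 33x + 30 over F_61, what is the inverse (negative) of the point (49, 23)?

-(49, 23) = (49, -23 mod 61) = (49, 38).

(49, 38)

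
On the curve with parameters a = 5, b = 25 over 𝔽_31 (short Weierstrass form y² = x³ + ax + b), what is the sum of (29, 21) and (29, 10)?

O

The two points share x = 29 and their y-coordinates satisfy 21 + 10 ≡ 0 (mod 31), so they are inverses. Their sum is O.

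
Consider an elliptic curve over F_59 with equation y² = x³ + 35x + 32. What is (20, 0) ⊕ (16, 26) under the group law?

(20, 0) + (16, 26). λ = (26 - 0)/(16 - 20) ≡ 26/55 mod 59. 55⁻¹ ≡ 44 (mod 59), so λ ≡ 23.
  x = λ² - 20 - 16 = 529 - 36 ≡ 21; y = λ·(20 - 21) - 0 ≡ 36. → (21, 36)

(21, 36)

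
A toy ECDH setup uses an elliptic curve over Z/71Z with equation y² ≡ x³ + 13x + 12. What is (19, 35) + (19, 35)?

(0, 15)

tangent at (19, 35): λ = (3·19² + 13)/(2·35) ≡ 31/70. 70⁻¹ ≡ 70 (mod 71) since 70·70 = 4900 ≡ 1, so λ ≡ 31·70 ≡ 40.
  x = λ² - 19 - 19 = 1600 - 38 ≡ 0; y = λ·(19 - 0) - 35 ≡ 15. → (0, 15)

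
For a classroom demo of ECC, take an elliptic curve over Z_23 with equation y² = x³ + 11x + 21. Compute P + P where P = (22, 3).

tangent at (22, 3): λ = (3·22² + 11)/(2·3) ≡ 14/6. 6⁻¹ ≡ 4 (mod 23), so λ ≡ 14·4 ≡ 10.
  x = λ² - 22 - 22 = 100 - 44 ≡ 10; y = λ·(22 - 10) - 3 ≡ 2. → (10, 2)

(10, 2)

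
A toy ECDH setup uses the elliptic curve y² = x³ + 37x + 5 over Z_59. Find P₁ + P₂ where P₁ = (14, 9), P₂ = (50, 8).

(14, 9) + (50, 8). λ = (8 - 9)/(50 - 14) ≡ 58/36 mod 59. 36⁻¹ ≡ 41 (mod 59), so λ ≡ 18.
  x = λ² - 14 - 50 = 324 - 64 ≡ 24; y = λ·(14 - 24) - 9 ≡ 47. → (24, 47)

(24, 47)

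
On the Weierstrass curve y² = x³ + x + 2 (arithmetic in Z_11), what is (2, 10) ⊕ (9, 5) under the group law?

(2, 10) + (9, 5). λ = (5 - 10)/(9 - 2) ≡ 6/7 mod 11. 7⁻¹ ≡ 8 (mod 11), so λ ≡ 4.
  x = λ² - 2 - 9 = 16 - 11 ≡ 5; y = λ·(2 - 5) - 10 ≡ 0. → (5, 0)

(5, 0)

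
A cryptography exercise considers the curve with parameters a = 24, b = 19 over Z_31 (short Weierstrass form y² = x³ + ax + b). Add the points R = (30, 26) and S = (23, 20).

(30, 26) + (23, 20). λ = (20 - 26)/(23 - 30) ≡ 25/24 mod 31. 24⁻¹ ≡ 22 (mod 31) since 24·22 = 528 ≡ 1, so λ ≡ 23.
  x = λ² - 30 - 23 = 529 - 53 ≡ 11; y = λ·(30 - 11) - 26 ≡ 8. → (11, 8)

(11, 8)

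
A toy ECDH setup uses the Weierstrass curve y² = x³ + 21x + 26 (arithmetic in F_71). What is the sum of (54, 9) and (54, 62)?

O

The two points share x = 54 and their y-coordinates satisfy 9 + 62 ≡ 0 (mod 71), so they are inverses. Their sum is the point at infinity.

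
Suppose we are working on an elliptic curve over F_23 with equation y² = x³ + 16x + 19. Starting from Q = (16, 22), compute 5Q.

(16, 22)

Double-and-add on 5 = (101)₂. Start with Q = (16, 22) for the leading 1-bit.
double: tangent at (16, 22): λ = (3·16² + 16)/(2·22) ≡ 2/21. 21⁻¹ ≡ 11 (mod 23), so λ ≡ 2·11 ≡ 22.
  x = λ² - 16 - 16 = 484 - 32 ≡ 15; y = λ·(16 - 15) - 22 ≡ 0. → (15, 0)
double: (15, 0) + (15, 0): same x and y₁ ≡ -y₂, so the sum is ∞.
add Q: ∞ + (16, 22) = (16, 22) (identity).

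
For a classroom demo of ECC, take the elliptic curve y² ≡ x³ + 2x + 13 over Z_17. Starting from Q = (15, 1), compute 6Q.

Repeated addition: build up to 6Q.
2Q: tangent at (15, 1): λ = (3·15² + 2)/(2·1) ≡ 14/2. 2⁻¹ ≡ 9 (mod 17) since 2·9 = 18 ≡ 1, so λ ≡ 14·9 ≡ 7.
  x = λ² - 15 - 15 = 49 - 30 ≡ 2; y = λ·(15 - 2) - 1 ≡ 5. → (2, 5)
3Q: (2, 5) + (15, 1). λ = (1 - 5)/(15 - 2) ≡ 13/13 mod 17. 13⁻¹ ≡ 4 (mod 17) since 13·4 = 52 ≡ 1, so λ ≡ 1.
  x = λ² - 2 - 15 = 1 - 17 ≡ 1; y = λ·(2 - 1) - 5 ≡ 13. → (1, 13)
4Q: (1, 13) + (15, 1). λ = (1 - 13)/(15 - 1) ≡ 5/14 mod 17. 14⁻¹ ≡ 11 (mod 17), so λ ≡ 4.
  x = λ² - 1 - 15 = 16 - 16 ≡ 0; y = λ·(1 - 0) - 13 ≡ 8. → (0, 8)
5Q: (0, 8) + (15, 1). λ = (1 - 8)/(15 - 0) ≡ 10/15 mod 17. 15⁻¹ ≡ 8 (mod 17) since 15·8 = 120 ≡ 1, so λ ≡ 12.
  x = λ² - 0 - 15 = 144 - 15 ≡ 10; y = λ·(0 - 10) - 8 ≡ 8. → (10, 8)
6Q: (10, 8) + (15, 1). λ = (1 - 8)/(15 - 10) ≡ 10/5 mod 17. 5⁻¹ ≡ 7 (mod 17), so λ ≡ 2.
  x = λ² - 10 - 15 = 4 - 25 ≡ 13; y = λ·(10 - 13) - 8 ≡ 3. → (13, 3)

(13, 3)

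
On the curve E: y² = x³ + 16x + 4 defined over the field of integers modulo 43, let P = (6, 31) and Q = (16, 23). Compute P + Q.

(6, 31) + (16, 23). λ = (23 - 31)/(16 - 6) ≡ 35/10 mod 43. 10⁻¹ ≡ 13 (mod 43) since 10·13 = 130 ≡ 1, so λ ≡ 25.
  x = λ² - 6 - 16 = 625 - 22 ≡ 1; y = λ·(6 - 1) - 31 ≡ 8. → (1, 8)

(1, 8)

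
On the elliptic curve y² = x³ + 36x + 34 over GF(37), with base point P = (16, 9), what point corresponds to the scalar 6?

Repeated addition: build up to 6P.
2P: tangent at (16, 9): λ = (3·16² + 36)/(2·9) ≡ 27/18. 18⁻¹ ≡ 35 (mod 37) since 18·35 = 630 ≡ 1, so λ ≡ 27·35 ≡ 20.
  x = λ² - 16 - 16 = 400 - 32 ≡ 35; y = λ·(16 - 35) - 9 ≡ 18. → (35, 18)
3P: (35, 18) + (16, 9). λ = (9 - 18)/(16 - 35) ≡ 28/18 mod 37. 18⁻¹ ≡ 35 (mod 37) since 18·35 = 630 ≡ 1, so λ ≡ 18.
  x = λ² - 35 - 16 = 324 - 51 ≡ 14; y = λ·(35 - 14) - 18 ≡ 27. → (14, 27)
4P: (14, 27) + (16, 9). λ = (9 - 27)/(16 - 14) ≡ 19/2 mod 37. 2⁻¹ ≡ 19 (mod 37) since 2·19 = 38 ≡ 1, so λ ≡ 28.
  x = λ² - 14 - 16 = 784 - 30 ≡ 14; y = λ·(14 - 14) - 27 ≡ 10. → (14, 10)
5P: (14, 10) + (16, 9). λ = (9 - 10)/(16 - 14) ≡ 36/2 mod 37. 2⁻¹ ≡ 19 (mod 37), so λ ≡ 18.
  x = λ² - 14 - 16 = 324 - 30 ≡ 35; y = λ·(14 - 35) - 10 ≡ 19. → (35, 19)
6P: (35, 19) + (16, 9). λ = (9 - 19)/(16 - 35) ≡ 27/18 mod 37. 18⁻¹ ≡ 35 (mod 37), so λ ≡ 20.
  x = λ² - 35 - 16 = 400 - 51 ≡ 16; y = λ·(35 - 16) - 19 ≡ 28. → (16, 28)

(16, 28)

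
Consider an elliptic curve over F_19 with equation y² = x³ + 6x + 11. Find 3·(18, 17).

(12, 5)

Write Q = (18, 17).
Repeated addition: build up to 3Q.
2Q: tangent at (18, 17): λ = (3·18² + 6)/(2·17) ≡ 9/15. 15⁻¹ ≡ 14 (mod 19) since 15·14 = 210 ≡ 1, so λ ≡ 9·14 ≡ 12.
  x = λ² - 18 - 18 = 144 - 36 ≡ 13; y = λ·(18 - 13) - 17 ≡ 5. → (13, 5)
3Q: (13, 5) + (18, 17). λ = (17 - 5)/(18 - 13) ≡ 12/5 mod 19. 5⁻¹ ≡ 4 (mod 19), so λ ≡ 10.
  x = λ² - 13 - 18 = 100 - 31 ≡ 12; y = λ·(13 - 12) - 5 ≡ 5. → (12, 5)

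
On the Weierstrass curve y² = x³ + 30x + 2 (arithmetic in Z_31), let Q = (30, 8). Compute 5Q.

(10, 0)

Double-and-add on 5 = (101)₂. Start with Q = (30, 8) for the leading 1-bit.
double: tangent at (30, 8): λ = (3·30² + 30)/(2·8) ≡ 2/16. 16⁻¹ ≡ 2 (mod 31) since 16·2 = 32 ≡ 1, so λ ≡ 2·2 ≡ 4.
  x = λ² - 30 - 30 = 16 - 60 ≡ 18; y = λ·(30 - 18) - 8 ≡ 9. → (18, 9)
double: tangent at (18, 9): λ = (3·18² + 30)/(2·9) ≡ 10/18. 18⁻¹ ≡ 19 (mod 31) since 18·19 = 342 ≡ 1, so λ ≡ 10·19 ≡ 4.
  x = λ² - 18 - 18 = 16 - 36 ≡ 11; y = λ·(18 - 11) - 9 ≡ 19. → (11, 19)
add Q: (11, 19) + (30, 8). λ = (8 - 19)/(30 - 11) ≡ 20/19 mod 31. 19⁻¹ ≡ 18 (mod 31) since 19·18 = 342 ≡ 1, so λ ≡ 19.
  x = λ² - 11 - 30 = 361 - 41 ≡ 10; y = λ·(11 - 10) - 19 ≡ 0. → (10, 0)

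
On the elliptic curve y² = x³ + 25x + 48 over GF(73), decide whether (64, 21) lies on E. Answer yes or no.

no

y² = 21² ≡ 3; x³ + 25x + 48 = 263792 ≡ 43 (mod 73). 3 ≠ 43.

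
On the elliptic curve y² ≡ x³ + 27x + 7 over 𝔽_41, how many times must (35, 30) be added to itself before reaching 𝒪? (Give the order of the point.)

2P: tangent at (35, 30): λ = (3·35² + 27)/(2·30) ≡ 12/19. 19⁻¹ ≡ 13 (mod 41) since 19·13 = 247 ≡ 1, so λ ≡ 12·13 ≡ 33.
  x = λ² - 35 - 35 = 1089 - 70 ≡ 35; y = λ·(35 - 35) - 30 ≡ 11. → (35, 11)
3P: (35, 11) + (35, 30): same x and y₁ ≡ -y₂, so the sum is 𝒪.
3P = 𝒪, so the order is 3.

3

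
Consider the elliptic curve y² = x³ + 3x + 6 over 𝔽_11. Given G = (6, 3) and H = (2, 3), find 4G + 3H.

First 4G:
Double-and-add on 4 = (100)₂. Start with G = (6, 3) for the leading 1-bit.
double: tangent at (6, 3): λ = (3·6² + 3)/(2·3) ≡ 1/6. 6⁻¹ ≡ 2 (mod 11) since 6·2 = 12 ≡ 1, so λ ≡ 1·2 ≡ 2.
  x = λ² - 6 - 6 = 4 - 12 ≡ 3; y = λ·(6 - 3) - 3 ≡ 3. → (3, 3)
double: tangent at (3, 3): λ = (3·3² + 3)/(2·3) ≡ 8/6. 6⁻¹ ≡ 2 (mod 11), so λ ≡ 8·2 ≡ 5.
  x = λ² - 3 - 3 = 25 - 6 ≡ 8; y = λ·(3 - 8) - 3 ≡ 5. → (8, 5)
4G = (8, 5).
Next 3H:
Repeated addition: build up to 3H.
2H: tangent at (2, 3): λ = (3·2² + 3)/(2·3) ≡ 4/6. 6⁻¹ ≡ 2 (mod 11) since 6·2 = 12 ≡ 1, so λ ≡ 4·2 ≡ 8.
  x = λ² - 2 - 2 = 64 - 4 ≡ 5; y = λ·(2 - 5) - 3 ≡ 6. → (5, 6)
3H: (5, 6) + (2, 3). λ = (3 - 6)/(2 - 5) ≡ 8/8 mod 11. 8⁻¹ ≡ 7 (mod 11), so λ ≡ 1.
  x = λ² - 5 - 2 = 1 - 7 ≡ 5; y = λ·(5 - 5) - 6 ≡ 5. → (5, 5)
3H = (5, 5).
Finally 4G + 3H:
(8, 5) + (5, 5). λ = (5 - 5)/(5 - 8) ≡ 0/8 mod 11. 8⁻¹ ≡ 7 (mod 11), so λ ≡ 0.
  x = λ² - 8 - 5 = 0 - 13 ≡ 9; y = λ·(8 - 9) - 5 ≡ 6. → (9, 6)

(9, 6)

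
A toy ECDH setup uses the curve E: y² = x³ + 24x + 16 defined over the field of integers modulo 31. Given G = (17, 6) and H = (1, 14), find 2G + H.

First 2G:
Repeated addition: build up to 2G.
2G: tangent at (17, 6): λ = (3·17² + 24)/(2·6) ≡ 23/12. 12⁻¹ ≡ 13 (mod 31), so λ ≡ 23·13 ≡ 20.
  x = λ² - 17 - 17 = 400 - 34 ≡ 25; y = λ·(17 - 25) - 6 ≡ 20. → (25, 20)
2G = (25, 20).
Finally 2G + H:
(25, 20) + (1, 14). λ = (14 - 20)/(1 - 25) ≡ 25/7 mod 31. 7⁻¹ ≡ 9 (mod 31) since 7·9 = 63 ≡ 1, so λ ≡ 8.
  x = λ² - 25 - 1 = 64 - 26 ≡ 7; y = λ·(25 - 7) - 20 ≡ 0. → (7, 0)

(7, 0)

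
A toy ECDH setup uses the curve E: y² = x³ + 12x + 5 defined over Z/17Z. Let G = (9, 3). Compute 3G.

Repeated addition: build up to 3G.
2G: tangent at (9, 3): λ = (3·9² + 12)/(2·3) ≡ 0/6. 6⁻¹ ≡ 3 (mod 17), so λ ≡ 0·3 ≡ 0.
  x = λ² - 9 - 9 = 0 - 18 ≡ 16; y = λ·(9 - 16) - 3 ≡ 14. → (16, 14)
3G: (16, 14) + (9, 3). λ = (3 - 14)/(9 - 16) ≡ 6/10 mod 17. 10⁻¹ ≡ 12 (mod 17), so λ ≡ 4.
  x = λ² - 16 - 9 = 16 - 25 ≡ 8; y = λ·(16 - 8) - 14 ≡ 1. → (8, 1)

(8, 1)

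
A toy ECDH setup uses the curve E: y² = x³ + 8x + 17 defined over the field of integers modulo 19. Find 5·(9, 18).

(7, 6)

Write P = (9, 18).
Repeated addition: build up to 5P.
2P: tangent at (9, 18): λ = (3·9² + 8)/(2·18) ≡ 4/17. 17⁻¹ ≡ 9 (mod 19), so λ ≡ 4·9 ≡ 17.
  x = λ² - 9 - 9 = 289 - 18 ≡ 5; y = λ·(9 - 5) - 18 ≡ 12. → (5, 12)
3P: (5, 12) + (9, 18). λ = (18 - 12)/(9 - 5) ≡ 6/4 mod 19. 4⁻¹ ≡ 5 (mod 19), so λ ≡ 11.
  x = λ² - 5 - 9 = 121 - 14 ≡ 12; y = λ·(5 - 12) - 12 ≡ 6. → (12, 6)
4P: (12, 6) + (9, 18). λ = (18 - 6)/(9 - 12) ≡ 12/16 mod 19. 16⁻¹ ≡ 6 (mod 19), so λ ≡ 15.
  x = λ² - 12 - 9 = 225 - 21 ≡ 14; y = λ·(12 - 14) - 6 ≡ 2. → (14, 2)
5P: (14, 2) + (9, 18). λ = (18 - 2)/(9 - 14) ≡ 16/14 mod 19. 14⁻¹ ≡ 15 (mod 19), so λ ≡ 12.
  x = λ² - 14 - 9 = 144 - 23 ≡ 7; y = λ·(14 - 7) - 2 ≡ 6. → (7, 6)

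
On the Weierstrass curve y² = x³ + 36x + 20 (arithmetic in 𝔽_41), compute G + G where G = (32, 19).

(16, 10)

tangent at (32, 19): λ = (3·32² + 36)/(2·19) ≡ 33/38. 38⁻¹ ≡ 27 (mod 41), so λ ≡ 33·27 ≡ 30.
  x = λ² - 32 - 32 = 900 - 64 ≡ 16; y = λ·(32 - 16) - 19 ≡ 10. → (16, 10)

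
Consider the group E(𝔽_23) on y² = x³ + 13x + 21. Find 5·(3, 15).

Write G = (3, 15).
Repeated addition: build up to 5G.
2G: tangent at (3, 15): λ = (3·3² + 13)/(2·15) ≡ 17/7. 7⁻¹ ≡ 10 (mod 23), so λ ≡ 17·10 ≡ 9.
  x = λ² - 3 - 3 = 81 - 6 ≡ 6; y = λ·(3 - 6) - 15 ≡ 4. → (6, 4)
3G: (6, 4) + (3, 15). λ = (15 - 4)/(3 - 6) ≡ 11/20 mod 23. 20⁻¹ ≡ 15 (mod 23), so λ ≡ 4.
  x = λ² - 6 - 3 = 16 - 9 ≡ 7; y = λ·(6 - 7) - 4 ≡ 15. → (7, 15)
4G: (7, 15) + (3, 15). λ = (15 - 15)/(3 - 7) ≡ 0/19 mod 23. 19⁻¹ ≡ 17 (mod 23), so λ ≡ 0.
  x = λ² - 7 - 3 = 0 - 10 ≡ 13; y = λ·(7 - 13) - 15 ≡ 8. → (13, 8)
5G: (13, 8) + (3, 15). λ = (15 - 8)/(3 - 13) ≡ 7/13 mod 23. 13⁻¹ ≡ 16 (mod 23), so λ ≡ 20.
  x = λ² - 13 - 3 = 400 - 16 ≡ 16; y = λ·(13 - 16) - 8 ≡ 1. → (16, 1)

(16, 1)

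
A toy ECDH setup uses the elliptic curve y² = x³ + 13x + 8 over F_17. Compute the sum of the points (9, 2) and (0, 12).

(0, 5)

(9, 2) + (0, 12). λ = (12 - 2)/(0 - 9) ≡ 10/8 mod 17. 8⁻¹ ≡ 15 (mod 17) since 8·15 = 120 ≡ 1, so λ ≡ 14.
  x = λ² - 9 - 0 = 196 - 9 ≡ 0; y = λ·(9 - 0) - 2 ≡ 5. → (0, 5)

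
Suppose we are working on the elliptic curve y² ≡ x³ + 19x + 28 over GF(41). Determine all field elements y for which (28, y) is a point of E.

x³ + 19x + 28 = 22512 ≡ 3 (mod 41).
3 is a non-residue mod 41; no y exists.

none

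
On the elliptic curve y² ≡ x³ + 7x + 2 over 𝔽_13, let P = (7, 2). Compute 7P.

Repeated addition: build up to 7P.
2P: tangent at (7, 2): λ = (3·7² + 7)/(2·2) ≡ 11/4. 4⁻¹ ≡ 10 (mod 13), so λ ≡ 11·10 ≡ 6.
  x = λ² - 7 - 7 = 36 - 14 ≡ 9; y = λ·(7 - 9) - 2 ≡ 12. → (9, 12)
3P: (9, 12) + (7, 2). λ = (2 - 12)/(7 - 9) ≡ 3/11 mod 13. 11⁻¹ ≡ 6 (mod 13), so λ ≡ 5.
  x = λ² - 9 - 7 = 25 - 16 ≡ 9; y = λ·(9 - 9) - 12 ≡ 1. → (9, 1)
4P: (9, 1) + (7, 2). λ = (2 - 1)/(7 - 9) ≡ 1/11 mod 13. 11⁻¹ ≡ 6 (mod 13), so λ ≡ 6.
  x = λ² - 9 - 7 = 36 - 16 ≡ 7; y = λ·(9 - 7) - 1 ≡ 11. → (7, 11)
5P: (7, 11) + (7, 2): same x and y₁ ≡ -y₂, so the sum is the point at infinity.
6P: the point at infinity + (7, 2) = (7, 2) (identity).
7P: tangent at (7, 2): λ = (3·7² + 7)/(2·2) ≡ 11/4. 4⁻¹ ≡ 10 (mod 13) since 4·10 = 40 ≡ 1, so λ ≡ 11·10 ≡ 6.
  x = λ² - 7 - 7 = 36 - 14 ≡ 9; y = λ·(7 - 9) - 2 ≡ 12. → (9, 12)

(9, 12)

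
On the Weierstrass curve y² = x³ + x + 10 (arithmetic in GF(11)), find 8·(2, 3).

Write G = (2, 3).
Repeated addition: build up to 8G.
2G: tangent at (2, 3): λ = (3·2² + 1)/(2·3) ≡ 2/6. 6⁻¹ ≡ 2 (mod 11) since 6·2 = 12 ≡ 1, so λ ≡ 2·2 ≡ 4.
  x = λ² - 2 - 2 = 16 - 4 ≡ 1; y = λ·(2 - 1) - 3 ≡ 1. → (1, 1)
3G: (1, 1) + (2, 3). λ = (3 - 1)/(2 - 1) ≡ 2/1 mod 11. 1⁻¹ ≡ 1 (mod 11) since 1·1 = 1 ≡ 1, so λ ≡ 2.
  x = λ² - 1 - 2 = 4 - 3 ≡ 1; y = λ·(1 - 1) - 1 ≡ 10. → (1, 10)
4G: (1, 10) + (2, 3). λ = (3 - 10)/(2 - 1) ≡ 4/1 mod 11. 1⁻¹ ≡ 1 (mod 11) since 1·1 = 1 ≡ 1, so λ ≡ 4.
  x = λ² - 1 - 2 = 16 - 3 ≡ 2; y = λ·(1 - 2) - 10 ≡ 8. → (2, 8)
5G: (2, 8) + (2, 3): same x and y₁ ≡ -y₂, so the sum is 𝒪.
6G: 𝒪 + (2, 3) = (2, 3) (identity).
7G: tangent at (2, 3): λ = (3·2² + 1)/(2·3) ≡ 2/6. 6⁻¹ ≡ 2 (mod 11), so λ ≡ 2·2 ≡ 4.
  x = λ² - 2 - 2 = 16 - 4 ≡ 1; y = λ·(2 - 1) - 3 ≡ 1. → (1, 1)
8G: (1, 1) + (2, 3). λ = (3 - 1)/(2 - 1) ≡ 2/1 mod 11. 1⁻¹ ≡ 1 (mod 11) since 1·1 = 1 ≡ 1, so λ ≡ 2.
  x = λ² - 1 - 2 = 4 - 3 ≡ 1; y = λ·(1 - 1) - 1 ≡ 10. → (1, 10)

(1, 10)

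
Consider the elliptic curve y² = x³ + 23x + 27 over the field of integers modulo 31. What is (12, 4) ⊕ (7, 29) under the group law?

(6, 28)

(12, 4) + (7, 29). λ = (29 - 4)/(7 - 12) ≡ 25/26 mod 31. 26⁻¹ ≡ 6 (mod 31) since 26·6 = 156 ≡ 1, so λ ≡ 26.
  x = λ² - 12 - 7 = 676 - 19 ≡ 6; y = λ·(12 - 6) - 4 ≡ 28. → (6, 28)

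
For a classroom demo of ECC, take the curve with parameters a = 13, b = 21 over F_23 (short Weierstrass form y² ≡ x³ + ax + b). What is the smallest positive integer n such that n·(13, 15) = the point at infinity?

8

2P: tangent at (13, 15): λ = (3·13² + 13)/(2·15) ≡ 14/7. 7⁻¹ ≡ 10 (mod 23), so λ ≡ 14·10 ≡ 2.
  x = λ² - 13 - 13 = 4 - 26 ≡ 1; y = λ·(13 - 1) - 15 ≡ 9. → (1, 9)
3P: (1, 9) + (13, 15). λ = (15 - 9)/(13 - 1) ≡ 6/12 mod 23. 12⁻¹ ≡ 2 (mod 23) since 12·2 = 24 ≡ 1, so λ ≡ 12.
  x = λ² - 1 - 13 = 144 - 14 ≡ 15; y = λ·(1 - 15) - 9 ≡ 7. → (15, 7)
4P: (15, 7) + (13, 15). λ = (15 - 7)/(13 - 15) ≡ 8/21 mod 23. 21⁻¹ ≡ 11 (mod 23) since 21·11 = 231 ≡ 1, so λ ≡ 19.
  x = λ² - 15 - 13 = 361 - 28 ≡ 11; y = λ·(15 - 11) - 7 ≡ 0. → (11, 0)
5P: (11, 0) + (13, 15). λ = (15 - 0)/(13 - 11) ≡ 15/2 mod 23. 2⁻¹ ≡ 12 (mod 23) since 2·12 = 24 ≡ 1, so λ ≡ 19.
  x = λ² - 11 - 13 = 361 - 24 ≡ 15; y = λ·(11 - 15) - 0 ≡ 16. → (15, 16)
6P: (15, 16) + (13, 15). λ = (15 - 16)/(13 - 15) ≡ 22/21 mod 23. 21⁻¹ ≡ 11 (mod 23), so λ ≡ 12.
  x = λ² - 15 - 13 = 144 - 28 ≡ 1; y = λ·(15 - 1) - 16 ≡ 14. → (1, 14)
7P: (1, 14) + (13, 15). λ = (15 - 14)/(13 - 1) ≡ 1/12 mod 23. 12⁻¹ ≡ 2 (mod 23) since 12·2 = 24 ≡ 1, so λ ≡ 2.
  x = λ² - 1 - 13 = 4 - 14 ≡ 13; y = λ·(1 - 13) - 14 ≡ 8. → (13, 8)
8P: (13, 8) + (13, 15): same x and y₁ ≡ -y₂, so the sum is the point at infinity.
8P = the point at infinity, so the order is 8.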